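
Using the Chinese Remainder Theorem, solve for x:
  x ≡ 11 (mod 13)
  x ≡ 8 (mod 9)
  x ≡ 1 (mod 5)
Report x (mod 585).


Moduli 13, 9, 5 are pairwise coprime; by CRT there is a unique solution modulo M = 13 · 9 · 5 = 585.
Solve pairwise, accumulating the modulus:
  Start with x ≡ 11 (mod 13).
  Combine with x ≡ 8 (mod 9): since gcd(13, 9) = 1, we get a unique residue mod 117.
    Write x = 11 + 13·t and substitute into x ≡ 8 (mod 9): 13·t ≡ 8 − 11 = -3 (mod 9).
    Reduce coefficients mod 9: 4·t ≡ 6 (mod 9).
    The inverse of 4 mod 9 is 7 (since 4·7 = 28 = 3·9 + 1), so t ≡ 7·6 = 42 ≡ 6 (mod 9).
    Then x = 11 + 13·6 = 89, valid modulo lcm(13, 9) = 117: x ≡ 89 (mod 117).
  Combine with x ≡ 1 (mod 5): since gcd(117, 5) = 1, we get a unique residue mod 585.
    Write x = 89 + 117·t and substitute into x ≡ 1 (mod 5): 117·t ≡ 1 − 89 = -88 (mod 5).
    Reduce coefficients mod 5: 2·t ≡ 2 (mod 5).
    The inverse of 2 mod 5 is 3 (since 2·3 = 6 = 1·5 + 1), so t ≡ 3·2 = 6 ≡ 1 (mod 5).
    Then x = 89 + 117·1 = 206, valid modulo lcm(117, 5) = 585: x ≡ 206 (mod 585).
Verify: 206 mod 13 = 11 ✓, 206 mod 9 = 8 ✓, 206 mod 5 = 1 ✓.

x ≡ 206 (mod 585).


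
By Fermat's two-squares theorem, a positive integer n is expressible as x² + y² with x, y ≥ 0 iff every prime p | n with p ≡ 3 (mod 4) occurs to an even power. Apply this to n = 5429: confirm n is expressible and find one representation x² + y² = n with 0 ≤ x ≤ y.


Step 1: Factor n = 5429 = 61 · 89.
Step 2: Check the mod-4 condition on each prime factor: 61 ≡ 1 (mod 4), exponent 1; 89 ≡ 1 (mod 4), exponent 1.
All primes ≡ 3 (mod 4) appear to even exponent (or don't appear), so by the two-squares theorem n IS expressible as a sum of two squares.
Step 3: Build a representation. Here n = 61 · 89 is a product of primes ≡ 1 (mod 4). Each prime p ≡ 1 (mod 4) is itself a sum of two squares; find a² by testing p − a² for a perfect square:
  61: 61 − 1² = 60, 61 − 2² = 57, 61 − 3² = 52, 61 − 4² = 45, 61 − 5² = 36 = 6² ⇒ 61 = 5² + 6².
  89: 89 − 1² = 88, 89 − 2² = 85, 89 − 3² = 80, 89 − 4² = 73, 89 − 5² = 64 = 8² ⇒ 89 = 5² + 8².
  Combine using the Brahmagupta–Fibonacci identity (a² + b²)(c² + d²) = (ac − bd)² + (ad + bc)² = (ac + bd)² + (ad − bc)²:
  61 · 89 = 5429: from (5² + 6²)(5² + 8²), take (5·5 − 6·8, 5·8 + 6·5) = (25 − 48, 40 + 30) = (-23, 70); dropping signs (only squares matter) gives (23, 70); check 23² + 70² = 529 + 4900 = 5429 ✓.
Step 4: Order so x ≤ y and verify: 23² + 70² = 529 + 4900 = 5429 = n. ✓

n = 5429 = 23² + 70² (one valid representation with x ≤ y).


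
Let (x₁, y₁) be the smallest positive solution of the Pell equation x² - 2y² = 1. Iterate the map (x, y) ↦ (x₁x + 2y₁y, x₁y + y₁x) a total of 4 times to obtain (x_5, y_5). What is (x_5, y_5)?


Step 1: Find the fundamental solution (x₁, y₁) of x² - 2y² = 1.
  Expand √2 as a continued fraction. a₀ = ⌊√2⌋ = 1; iterate m_{k+1} = d_k·a_k − m_k, d_{k+1} = (2 − m_{k+1}²)/d_k, a_{k+1} = ⌊(a₀ + m_{k+1})/d_{k+1}⌋ (starting m₀ = 0, d₀ = 1), with convergents p_k = a_k·p_{k-1} + p_{k-2}, q_k = a_k·q_{k-1} + q_{k-2} (p₋₁ = 1, q₋₁ = 0):
  k = 0: a₀ = 1; p₀/q₀ = 1/1; p₀² − 2·q₀² = 1 − 2 = -1.
  k = 1: m = 1, d = 1, a = ⌊(1 + 1)/1⌋ = 2; p/q = (2·1 + 1)/(2·1 + 0) = 3/2; p² − 2·q² = 9 − 8 = 1.
  The first convergent with p² − 2·q² = 1 gives the fundamental solution (x₁, y₁) = (3, 2).
Step 2: Apply the recurrence (x_{n+1}, y_{n+1}) = (x₁x_n + 2y₁y_n, x₁y_n + y₁x_n) repeatedly.
  From (x_1, y_1) = (3, 2): x_2 = 3·3 + 2·2·2 = 17; y_2 = 3·2 + 2·3 = 12.
  From (x_2, y_2) = (17, 12): x_3 = 3·17 + 2·2·12 = 99; y_3 = 3·12 + 2·17 = 70.
  From (x_3, y_3) = (99, 70): x_4 = 3·99 + 2·2·70 = 577; y_4 = 3·70 + 2·99 = 408.
  From (x_4, y_4) = (577, 408): x_5 = 3·577 + 2·2·408 = 3363; y_5 = 3·408 + 2·577 = 2378.
Step 3: Verify x_5² - 2·y_5² = 11309769 - 11309768 = 1 (should be 1). ✓

(x_1, y_1) = (3, 2); (x_5, y_5) = (3363, 2378).


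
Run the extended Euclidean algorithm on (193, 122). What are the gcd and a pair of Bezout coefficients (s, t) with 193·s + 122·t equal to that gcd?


Euclidean algorithm on (193, 122) — divide until remainder is 0:
  193 = 1 · 122 + 71
  122 = 1 · 71 + 51
  71 = 1 · 51 + 20
  51 = 2 · 20 + 11
  20 = 1 · 11 + 9
  11 = 1 · 9 + 2
  9 = 4 · 2 + 1
  2 = 2 · 1 + 0
gcd(193, 122) = 1.
Track Bezout coefficients alongside the remainders: start with r₀ = 193 = a·1 + b·0 (s = 1, t = 0) and r₁ = 122 = a·0 + b·1 (s = 0, t = 1); each new remainder r_{k+1} = r_{k-1} − q_k·r_k inherits s_{k+1} = s_{k-1} − q_k·s_k, t_{k+1} = t_{k-1} − q_k·t_k, so r_k = a·s_k + b·t_k at every step:
  q = 1: r = 71, s = 1 − 1·0 = 1, t = 0 − 1·1 = -1  (check: 193·1 + 122·(-1) = 71)
  q = 1: r = 51, s = 0 − 1·1 = -1, t = 1 − 1·(-1) = 2  (check: 193·(-1) + 122·2 = 51)
  q = 1: r = 20, s = 1 − 1·(-1) = 2, t = -1 − 1·2 = -3  (check: 193·2 + 122·(-3) = 20)
  q = 2: r = 11, s = -1 − 2·2 = -5, t = 2 − 2·(-3) = 8  (check: 193·(-5) + 122·8 = 11)
  q = 1: r = 9, s = 2 − 1·(-5) = 7, t = -3 − 1·8 = -11  (check: 193·7 + 122·(-11) = 9)
  q = 1: r = 2, s = -5 − 1·7 = -12, t = 8 − 1·(-11) = 19  (check: 193·(-12) + 122·19 = 2)
  q = 4: r = 1, s = 7 − 4·(-12) = 55, t = -11 − 4·19 = -87  (check: 193·55 + 122·(-87) = 1)
The row with r = 1 (the gcd) gives the Bezout coefficients s = 55, t = -87.
Result: 193 · (55) + 122 · (-87) = 1.

gcd(193, 122) = 1; s = 55, t = -87 (check: 193·55 + 122·(-87) = 1).


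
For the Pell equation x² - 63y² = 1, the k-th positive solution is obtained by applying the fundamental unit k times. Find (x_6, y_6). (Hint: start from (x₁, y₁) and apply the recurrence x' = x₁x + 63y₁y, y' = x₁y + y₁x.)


Step 1: Find the fundamental solution (x₁, y₁) of x² - 63y² = 1.
  Expand √63 as a continued fraction. a₀ = ⌊√63⌋ = 7; iterate m_{k+1} = d_k·a_k − m_k, d_{k+1} = (63 − m_{k+1}²)/d_k, a_{k+1} = ⌊(a₀ + m_{k+1})/d_{k+1}⌋ (starting m₀ = 0, d₀ = 1), with convergents p_k = a_k·p_{k-1} + p_{k-2}, q_k = a_k·q_{k-1} + q_{k-2} (p₋₁ = 1, q₋₁ = 0):
  k = 0: a₀ = 7; p₀/q₀ = 7/1; p₀² − 63·q₀² = 49 − 63 = -14.
  k = 1: m = 7, d = 14, a = ⌊(7 + 7)/14⌋ = 1; p/q = (1·7 + 1)/(1·1 + 0) = 8/1; p² − 63·q² = 64 − 63 = 1.
  The first convergent with p² − 63·q² = 1 gives the fundamental solution (x₁, y₁) = (8, 1).
Step 2: Apply the recurrence (x_{n+1}, y_{n+1}) = (x₁x_n + 63y₁y_n, x₁y_n + y₁x_n) repeatedly.
  From (x_1, y_1) = (8, 1): x_2 = 8·8 + 63·1·1 = 127; y_2 = 8·1 + 1·8 = 16.
  From (x_2, y_2) = (127, 16): x_3 = 8·127 + 63·1·16 = 2024; y_3 = 8·16 + 1·127 = 255.
  From (x_3, y_3) = (2024, 255): x_4 = 8·2024 + 63·1·255 = 32257; y_4 = 8·255 + 1·2024 = 4064.
  From (x_4, y_4) = (32257, 4064): x_5 = 8·32257 + 63·1·4064 = 514088; y_5 = 8·4064 + 1·32257 = 64769.
  From (x_5, y_5) = (514088, 64769): x_6 = 8·514088 + 63·1·64769 = 8193151; y_6 = 8·64769 + 1·514088 = 1032240.
Step 3: Verify x_6² - 63·y_6² = 67127723308801 - 67127723308800 = 1 (should be 1). ✓

(x_1, y_1) = (8, 1); (x_6, y_6) = (8193151, 1032240).


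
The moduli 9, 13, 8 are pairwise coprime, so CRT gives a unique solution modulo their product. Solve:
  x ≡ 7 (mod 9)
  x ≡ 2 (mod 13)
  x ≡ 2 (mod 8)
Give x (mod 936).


Moduli 9, 13, 8 are pairwise coprime; by CRT there is a unique solution modulo M = 9 · 13 · 8 = 936.
Solve pairwise, accumulating the modulus:
  Start with x ≡ 7 (mod 9).
  Combine with x ≡ 2 (mod 13): since gcd(9, 13) = 1, we get a unique residue mod 117.
    Write x = 7 + 9·t and substitute into x ≡ 2 (mod 13): 9·t ≡ 2 − 7 = -5 (mod 13).
    Reduce coefficients mod 13: 9·t ≡ 8 (mod 13).
    The inverse of 9 mod 13 is 3 (since 9·3 = 27 = 2·13 + 1), so t ≡ 3·8 = 24 ≡ 11 (mod 13).
    Then x = 7 + 9·11 = 106, valid modulo lcm(9, 13) = 117: x ≡ 106 (mod 117).
  Combine with x ≡ 2 (mod 8): since gcd(117, 8) = 1, we get a unique residue mod 936.
    Write x = 106 + 117·t and substitute into x ≡ 2 (mod 8): 117·t ≡ 2 − 106 = -104 (mod 8).
    Reduce coefficients mod 8: 5·t ≡ 0 (mod 8).
    The inverse of 5 mod 8 is 5 (since 5·5 = 25 = 3·8 + 1), so t ≡ 5·0 = 0 ≡ 0 (mod 8).
    Then x = 106 + 117·0 = 106, valid modulo lcm(117, 8) = 936: x ≡ 106 (mod 936).
Verify: 106 mod 9 = 7 ✓, 106 mod 13 = 2 ✓, 106 mod 8 = 2 ✓.

x ≡ 106 (mod 936).


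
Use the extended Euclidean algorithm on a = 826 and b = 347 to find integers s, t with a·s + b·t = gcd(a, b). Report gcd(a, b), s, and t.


Euclidean algorithm on (826, 347) — divide until remainder is 0:
  826 = 2 · 347 + 132
  347 = 2 · 132 + 83
  132 = 1 · 83 + 49
  83 = 1 · 49 + 34
  49 = 1 · 34 + 15
  34 = 2 · 15 + 4
  15 = 3 · 4 + 3
  4 = 1 · 3 + 1
  3 = 3 · 1 + 0
gcd(826, 347) = 1.
Track Bezout coefficients alongside the remainders: start with r₀ = 826 = a·1 + b·0 (s = 1, t = 0) and r₁ = 347 = a·0 + b·1 (s = 0, t = 1); each new remainder r_{k+1} = r_{k-1} − q_k·r_k inherits s_{k+1} = s_{k-1} − q_k·s_k, t_{k+1} = t_{k-1} − q_k·t_k, so r_k = a·s_k + b·t_k at every step:
  q = 2: r = 132, s = 1 − 2·0 = 1, t = 0 − 2·1 = -2  (check: 826·1 + 347·(-2) = 132)
  q = 2: r = 83, s = 0 − 2·1 = -2, t = 1 − 2·(-2) = 5  (check: 826·(-2) + 347·5 = 83)
  q = 1: r = 49, s = 1 − 1·(-2) = 3, t = -2 − 1·5 = -7  (check: 826·3 + 347·(-7) = 49)
  q = 1: r = 34, s = -2 − 1·3 = -5, t = 5 − 1·(-7) = 12  (check: 826·(-5) + 347·12 = 34)
  q = 1: r = 15, s = 3 − 1·(-5) = 8, t = -7 − 1·12 = -19  (check: 826·8 + 347·(-19) = 15)
  q = 2: r = 4, s = -5 − 2·8 = -21, t = 12 − 2·(-19) = 50  (check: 826·(-21) + 347·50 = 4)
  q = 3: r = 3, s = 8 − 3·(-21) = 71, t = -19 − 3·50 = -169  (check: 826·71 + 347·(-169) = 3)
  q = 1: r = 1, s = -21 − 1·71 = -92, t = 50 − 1·(-169) = 219  (check: 826·(-92) + 347·219 = 1)
The row with r = 1 (the gcd) gives the Bezout coefficients s = -92, t = 219.
Result: 826 · (-92) + 347 · (219) = 1.

gcd(826, 347) = 1; s = -92, t = 219 (check: 826·(-92) + 347·219 = 1).


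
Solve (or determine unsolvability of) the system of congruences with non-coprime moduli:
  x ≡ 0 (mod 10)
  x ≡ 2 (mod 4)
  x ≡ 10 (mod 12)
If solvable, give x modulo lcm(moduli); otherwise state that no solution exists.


Moduli 10, 4, 12 are not pairwise coprime, so CRT works modulo lcm(m_i) when all pairwise compatibility conditions hold.
Pairwise compatibility: gcd(m_i, m_j) must divide a_i - a_j for every pair.
Merge one congruence at a time:
  Start: x ≡ 0 (mod 10).
  Combine with x ≡ 2 (mod 4): gcd(10, 4) = 2; 2 - 0 = 2, which IS divisible by 2, so compatible.
    Write x = 0 + 10·t and substitute into x ≡ 2 (mod 4): 10·t ≡ 2 − 0 = 2 (mod 4).
    Divide the congruence (and modulus) by g = 2: 5·t ≡ 1 (mod 2).
    Reduce coefficients mod 2: 1·t ≡ 1 (mod 2).
    So t ≡ 1 (mod 2).
    Then x = 0 + 10·1 = 10, valid modulo lcm(10, 4) = 20: x ≡ 10 (mod 20).
  Combine with x ≡ 10 (mod 12): gcd(20, 12) = 4; 10 - 10 = 0, which IS divisible by 4, so compatible.
    Write x = 10 + 20·t and substitute into x ≡ 10 (mod 12): 20·t ≡ 10 − 10 = 0 (mod 12).
    Divide the congruence (and modulus) by g = 4: 5·t ≡ 0 (mod 3).
    Reduce coefficients mod 3: 2·t ≡ 0 (mod 3).
    The inverse of 2 mod 3 is 2 (since 2·2 = 4 = 1·3 + 1), so t ≡ 2·0 = 0 ≡ 0 (mod 3).
    Then x = 10 + 20·0 = 10, valid modulo lcm(20, 12) = 60: x ≡ 10 (mod 60).
Verify: 10 mod 10 = 0, 10 mod 4 = 2, 10 mod 12 = 10.

x ≡ 10 (mod 60).


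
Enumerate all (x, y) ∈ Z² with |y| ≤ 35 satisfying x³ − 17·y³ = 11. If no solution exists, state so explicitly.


The equation is x³ - 17y³ = 11. For fixed y, x³ = 17·y³ + 11, so a solution requires the RHS to be a perfect cube.
Strategy: iterate y from -35 to 35, compute RHS = 17·y³ + 11, and check whether it is a (positive or negative) perfect cube.
Check small values of y:
  y = 0: RHS = 11 is not a perfect cube.
  y = 1: RHS = 28 is not a perfect cube.
  y = -1: RHS = -6 is not a perfect cube.
  y = 2: RHS = 147 is not a perfect cube.
  y = -2: RHS = -125 = (-5)³ ⇒ x = -5 works.
  y = 3: RHS = 470 is not a perfect cube.
  y = -3: RHS = -448 is not a perfect cube.
Continuing the search up to |y| = 35 finds no further solutions beyond those listed.
Collected solutions: (-5, -2).

Solutions (with |y| ≤ 35): (-5, -2).


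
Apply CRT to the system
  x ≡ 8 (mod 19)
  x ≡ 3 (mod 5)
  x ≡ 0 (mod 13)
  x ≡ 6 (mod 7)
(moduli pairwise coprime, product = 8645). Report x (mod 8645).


Product of moduli M = 19 · 5 · 13 · 7 = 8645.
Merge one congruence at a time:
  Start: x ≡ 8 (mod 19).
  Combine with x ≡ 3 (mod 5); new modulus lcm = 95.
    Write x = 8 + 19·t and substitute into x ≡ 3 (mod 5): 19·t ≡ 3 − 8 = -5 (mod 5).
    Reduce coefficients mod 5: 4·t ≡ 0 (mod 5).
    The inverse of 4 mod 5 is 4 (since 4·4 = 16 = 3·5 + 1), so t ≡ 4·0 = 0 ≡ 0 (mod 5).
    Then x = 8 + 19·0 = 8, valid modulo lcm(19, 5) = 95: x ≡ 8 (mod 95).
  Combine with x ≡ 0 (mod 13); new modulus lcm = 1235.
    Write x = 8 + 95·t and substitute into x ≡ 0 (mod 13): 95·t ≡ 0 − 8 = -8 (mod 13).
    Reduce coefficients mod 13: 4·t ≡ 5 (mod 13).
    The inverse of 4 mod 13 is 10 (since 4·10 = 40 = 3·13 + 1), so t ≡ 10·5 = 50 ≡ 11 (mod 13).
    Then x = 8 + 95·11 = 1053, valid modulo lcm(95, 13) = 1235: x ≡ 1053 (mod 1235).
  Combine with x ≡ 6 (mod 7); new modulus lcm = 8645.
    Write x = 1053 + 1235·t and substitute into x ≡ 6 (mod 7): 1235·t ≡ 6 − 1053 = -1047 (mod 7).
    Reduce coefficients mod 7: 3·t ≡ 3 (mod 7).
    The inverse of 3 mod 7 is 5 (since 3·5 = 15 = 2·7 + 1), so t ≡ 5·3 = 15 ≡ 1 (mod 7).
    Then x = 1053 + 1235·1 = 2288, valid modulo lcm(1235, 7) = 8645: x ≡ 2288 (mod 8645).
Verify against each original: 2288 mod 19 = 8, 2288 mod 5 = 3, 2288 mod 13 = 0, 2288 mod 7 = 6.

x ≡ 2288 (mod 8645).


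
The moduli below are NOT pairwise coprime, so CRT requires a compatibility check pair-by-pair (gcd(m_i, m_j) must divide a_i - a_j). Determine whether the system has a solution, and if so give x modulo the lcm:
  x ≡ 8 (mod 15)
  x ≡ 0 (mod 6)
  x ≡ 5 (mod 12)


Moduli 15, 6, 12 are not pairwise coprime, so CRT works modulo lcm(m_i) when all pairwise compatibility conditions hold.
Pairwise compatibility: gcd(m_i, m_j) must divide a_i - a_j for every pair.
Merge one congruence at a time:
  Start: x ≡ 8 (mod 15).
  Combine with x ≡ 0 (mod 6): gcd(15, 6) = 3, and 0 - 8 = -8 is NOT divisible by 3.
    ⇒ system is inconsistent (no integer solution).

No solution (the system is inconsistent).


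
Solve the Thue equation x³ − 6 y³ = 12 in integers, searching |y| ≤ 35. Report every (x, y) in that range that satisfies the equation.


The equation is x³ - 6y³ = 12. For fixed y, x³ = 6·y³ + 12, so a solution requires the RHS to be a perfect cube.
Strategy: iterate y from -35 to 35, compute RHS = 6·y³ + 12, and check whether it is a (positive or negative) perfect cube.
Check small values of y:
  y = 0: RHS = 12 is not a perfect cube.
  y = 1: RHS = 18 is not a perfect cube.
  y = -1: RHS = 6 is not a perfect cube.
  y = 2: RHS = 60 is not a perfect cube.
  y = -2: RHS = -36 is not a perfect cube.
  y = 3: RHS = 174 is not a perfect cube.
  y = -3: RHS = -150 is not a perfect cube.
Continuing the search up to |y| = 35 finds no solutions either.
No (x, y) in the scanned range satisfies the equation.

No integer solutions with |y| ≤ 35.


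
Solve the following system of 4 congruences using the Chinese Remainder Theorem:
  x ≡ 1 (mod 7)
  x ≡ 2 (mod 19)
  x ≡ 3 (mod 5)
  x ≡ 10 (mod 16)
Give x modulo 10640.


Product of moduli M = 7 · 19 · 5 · 16 = 10640.
Merge one congruence at a time:
  Start: x ≡ 1 (mod 7).
  Combine with x ≡ 2 (mod 19); new modulus lcm = 133.
    Write x = 1 + 7·t and substitute into x ≡ 2 (mod 19): 7·t ≡ 2 − 1 = 1 (mod 19).
    The inverse of 7 mod 19 is 11 (since 7·11 = 77 = 4·19 + 1), so t ≡ 11·1 = 11 ≡ 11 (mod 19).
    Then x = 1 + 7·11 = 78, valid modulo lcm(7, 19) = 133: x ≡ 78 (mod 133).
  Combine with x ≡ 3 (mod 5); new modulus lcm = 665.
    Write x = 78 + 133·t and substitute into x ≡ 3 (mod 5): 133·t ≡ 3 − 78 = -75 (mod 5).
    Reduce coefficients mod 5: 3·t ≡ 0 (mod 5).
    The inverse of 3 mod 5 is 2 (since 3·2 = 6 = 1·5 + 1), so t ≡ 2·0 = 0 ≡ 0 (mod 5).
    Then x = 78 + 133·0 = 78, valid modulo lcm(133, 5) = 665: x ≡ 78 (mod 665).
  Combine with x ≡ 10 (mod 16); new modulus lcm = 10640.
    Write x = 78 + 665·t and substitute into x ≡ 10 (mod 16): 665·t ≡ 10 − 78 = -68 (mod 16).
    Reduce coefficients mod 16: 9·t ≡ 12 (mod 16).
    The inverse of 9 mod 16 is 9 (since 9·9 = 81 = 5·16 + 1), so t ≡ 9·12 = 108 ≡ 12 (mod 16).
    Then x = 78 + 665·12 = 8058, valid modulo lcm(665, 16) = 10640: x ≡ 8058 (mod 10640).
Verify against each original: 8058 mod 7 = 1, 8058 mod 19 = 2, 8058 mod 5 = 3, 8058 mod 16 = 10.

x ≡ 8058 (mod 10640).


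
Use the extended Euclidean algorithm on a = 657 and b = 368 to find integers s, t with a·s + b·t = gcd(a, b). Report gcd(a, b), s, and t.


Euclidean algorithm on (657, 368) — divide until remainder is 0:
  657 = 1 · 368 + 289
  368 = 1 · 289 + 79
  289 = 3 · 79 + 52
  79 = 1 · 52 + 27
  52 = 1 · 27 + 25
  27 = 1 · 25 + 2
  25 = 12 · 2 + 1
  2 = 2 · 1 + 0
gcd(657, 368) = 1.
Track Bezout coefficients alongside the remainders: start with r₀ = 657 = a·1 + b·0 (s = 1, t = 0) and r₁ = 368 = a·0 + b·1 (s = 0, t = 1); each new remainder r_{k+1} = r_{k-1} − q_k·r_k inherits s_{k+1} = s_{k-1} − q_k·s_k, t_{k+1} = t_{k-1} − q_k·t_k, so r_k = a·s_k + b·t_k at every step:
  q = 1: r = 289, s = 1 − 1·0 = 1, t = 0 − 1·1 = -1  (check: 657·1 + 368·(-1) = 289)
  q = 1: r = 79, s = 0 − 1·1 = -1, t = 1 − 1·(-1) = 2  (check: 657·(-1) + 368·2 = 79)
  q = 3: r = 52, s = 1 − 3·(-1) = 4, t = -1 − 3·2 = -7  (check: 657·4 + 368·(-7) = 52)
  q = 1: r = 27, s = -1 − 1·4 = -5, t = 2 − 1·(-7) = 9  (check: 657·(-5) + 368·9 = 27)
  q = 1: r = 25, s = 4 − 1·(-5) = 9, t = -7 − 1·9 = -16  (check: 657·9 + 368·(-16) = 25)
  q = 1: r = 2, s = -5 − 1·9 = -14, t = 9 − 1·(-16) = 25  (check: 657·(-14) + 368·25 = 2)
  q = 12: r = 1, s = 9 − 12·(-14) = 177, t = -16 − 12·25 = -316  (check: 657·177 + 368·(-316) = 1)
The row with r = 1 (the gcd) gives the Bezout coefficients s = 177, t = -316.
Result: 657 · (177) + 368 · (-316) = 1.

gcd(657, 368) = 1; s = 177, t = -316 (check: 657·177 + 368·(-316) = 1).


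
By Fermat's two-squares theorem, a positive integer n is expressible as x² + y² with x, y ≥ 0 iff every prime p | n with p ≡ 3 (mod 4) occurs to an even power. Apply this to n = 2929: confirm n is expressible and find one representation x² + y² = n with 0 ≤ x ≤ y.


Step 1: Factor n = 2929 = 29 · 101.
Step 2: Check the mod-4 condition on each prime factor: 29 ≡ 1 (mod 4), exponent 1; 101 ≡ 1 (mod 4), exponent 1.
All primes ≡ 3 (mod 4) appear to even exponent (or don't appear), so by the two-squares theorem n IS expressible as a sum of two squares.
Step 3: Build a representation. Here n = 29 · 101 is a product of primes ≡ 1 (mod 4). Each prime p ≡ 1 (mod 4) is itself a sum of two squares; find a² by testing p − a² for a perfect square:
  29: 29 − 1² = 28, 29 − 2² = 25 = 5² ⇒ 29 = 2² + 5².
  101: 101 − 1² = 100 = 10² ⇒ 101 = 1² + 10².
  Combine using the Brahmagupta–Fibonacci identity (a² + b²)(c² + d²) = (ac − bd)² + (ad + bc)² = (ac + bd)² + (ad − bc)²:
  29 · 101 = 2929: from (2² + 5²)(1² + 10²), take (2·1 − 5·10, 2·10 + 5·1) = (2 − 50, 20 + 5) = (-48, 25); dropping signs (only squares matter) gives (48, 25); check 48² + 25² = 2304 + 625 = 2929 ✓.
Step 4: Order so x ≤ y and verify: 25² + 48² = 625 + 2304 = 2929 = n. ✓

n = 2929 = 25² + 48² (one valid representation with x ≤ y).


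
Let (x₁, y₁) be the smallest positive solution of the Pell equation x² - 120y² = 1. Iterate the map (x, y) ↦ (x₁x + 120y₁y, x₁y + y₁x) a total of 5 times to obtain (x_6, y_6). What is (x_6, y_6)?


Step 1: Find the fundamental solution (x₁, y₁) of x² - 120y² = 1.
  Expand √120 as a continued fraction. a₀ = ⌊√120⌋ = 10; iterate m_{k+1} = d_k·a_k − m_k, d_{k+1} = (120 − m_{k+1}²)/d_k, a_{k+1} = ⌊(a₀ + m_{k+1})/d_{k+1}⌋ (starting m₀ = 0, d₀ = 1), with convergents p_k = a_k·p_{k-1} + p_{k-2}, q_k = a_k·q_{k-1} + q_{k-2} (p₋₁ = 1, q₋₁ = 0):
  k = 0: a₀ = 10; p₀/q₀ = 10/1; p₀² − 120·q₀² = 100 − 120 = -20.
  k = 1: m = 10, d = 20, a = ⌊(10 + 10)/20⌋ = 1; p/q = (1·10 + 1)/(1·1 + 0) = 11/1; p² − 120·q² = 121 − 120 = 1.
  The first convergent with p² − 120·q² = 1 gives the fundamental solution (x₁, y₁) = (11, 1).
Step 2: Apply the recurrence (x_{n+1}, y_{n+1}) = (x₁x_n + 120y₁y_n, x₁y_n + y₁x_n) repeatedly.
  From (x_1, y_1) = (11, 1): x_2 = 11·11 + 120·1·1 = 241; y_2 = 11·1 + 1·11 = 22.
  From (x_2, y_2) = (241, 22): x_3 = 11·241 + 120·1·22 = 5291; y_3 = 11·22 + 1·241 = 483.
  From (x_3, y_3) = (5291, 483): x_4 = 11·5291 + 120·1·483 = 116161; y_4 = 11·483 + 1·5291 = 10604.
  From (x_4, y_4) = (116161, 10604): x_5 = 11·116161 + 120·1·10604 = 2550251; y_5 = 11·10604 + 1·116161 = 232805.
  From (x_5, y_5) = (2550251, 232805): x_6 = 11·2550251 + 120·1·232805 = 55989361; y_6 = 11·232805 + 1·2550251 = 5111106.
Step 3: Verify x_6² - 120·y_6² = 3134808545188321 - 3134808545188320 = 1 (should be 1). ✓

(x_1, y_1) = (11, 1); (x_6, y_6) = (55989361, 5111106).


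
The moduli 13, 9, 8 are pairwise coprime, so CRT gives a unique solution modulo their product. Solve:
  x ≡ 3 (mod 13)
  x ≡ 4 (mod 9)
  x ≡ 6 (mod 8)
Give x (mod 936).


Moduli 13, 9, 8 are pairwise coprime; by CRT there is a unique solution modulo M = 13 · 9 · 8 = 936.
Solve pairwise, accumulating the modulus:
  Start with x ≡ 3 (mod 13).
  Combine with x ≡ 4 (mod 9): since gcd(13, 9) = 1, we get a unique residue mod 117.
    Write x = 3 + 13·t and substitute into x ≡ 4 (mod 9): 13·t ≡ 4 − 3 = 1 (mod 9).
    Reduce coefficients mod 9: 4·t ≡ 1 (mod 9).
    The inverse of 4 mod 9 is 7 (since 4·7 = 28 = 3·9 + 1), so t ≡ 7·1 = 7 ≡ 7 (mod 9).
    Then x = 3 + 13·7 = 94, valid modulo lcm(13, 9) = 117: x ≡ 94 (mod 117).
  Combine with x ≡ 6 (mod 8): since gcd(117, 8) = 1, we get a unique residue mod 936.
    Write x = 94 + 117·t and substitute into x ≡ 6 (mod 8): 117·t ≡ 6 − 94 = -88 (mod 8).
    Reduce coefficients mod 8: 5·t ≡ 0 (mod 8).
    The inverse of 5 mod 8 is 5 (since 5·5 = 25 = 3·8 + 1), so t ≡ 5·0 = 0 ≡ 0 (mod 8).
    Then x = 94 + 117·0 = 94, valid modulo lcm(117, 8) = 936: x ≡ 94 (mod 936).
Verify: 94 mod 13 = 3 ✓, 94 mod 9 = 4 ✓, 94 mod 8 = 6 ✓.

x ≡ 94 (mod 936).


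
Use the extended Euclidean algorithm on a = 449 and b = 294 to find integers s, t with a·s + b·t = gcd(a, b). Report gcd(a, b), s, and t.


Euclidean algorithm on (449, 294) — divide until remainder is 0:
  449 = 1 · 294 + 155
  294 = 1 · 155 + 139
  155 = 1 · 139 + 16
  139 = 8 · 16 + 11
  16 = 1 · 11 + 5
  11 = 2 · 5 + 1
  5 = 5 · 1 + 0
gcd(449, 294) = 1.
Track Bezout coefficients alongside the remainders: start with r₀ = 449 = a·1 + b·0 (s = 1, t = 0) and r₁ = 294 = a·0 + b·1 (s = 0, t = 1); each new remainder r_{k+1} = r_{k-1} − q_k·r_k inherits s_{k+1} = s_{k-1} − q_k·s_k, t_{k+1} = t_{k-1} − q_k·t_k, so r_k = a·s_k + b·t_k at every step:
  q = 1: r = 155, s = 1 − 1·0 = 1, t = 0 − 1·1 = -1  (check: 449·1 + 294·(-1) = 155)
  q = 1: r = 139, s = 0 − 1·1 = -1, t = 1 − 1·(-1) = 2  (check: 449·(-1) + 294·2 = 139)
  q = 1: r = 16, s = 1 − 1·(-1) = 2, t = -1 − 1·2 = -3  (check: 449·2 + 294·(-3) = 16)
  q = 8: r = 11, s = -1 − 8·2 = -17, t = 2 − 8·(-3) = 26  (check: 449·(-17) + 294·26 = 11)
  q = 1: r = 5, s = 2 − 1·(-17) = 19, t = -3 − 1·26 = -29  (check: 449·19 + 294·(-29) = 5)
  q = 2: r = 1, s = -17 − 2·19 = -55, t = 26 − 2·(-29) = 84  (check: 449·(-55) + 294·84 = 1)
The row with r = 1 (the gcd) gives the Bezout coefficients s = -55, t = 84.
Result: 449 · (-55) + 294 · (84) = 1.

gcd(449, 294) = 1; s = -55, t = 84 (check: 449·(-55) + 294·84 = 1).


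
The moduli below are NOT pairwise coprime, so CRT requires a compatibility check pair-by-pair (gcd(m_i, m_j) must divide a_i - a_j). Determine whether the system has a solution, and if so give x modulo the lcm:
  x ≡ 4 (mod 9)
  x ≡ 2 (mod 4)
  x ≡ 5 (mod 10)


Moduli 9, 4, 10 are not pairwise coprime, so CRT works modulo lcm(m_i) when all pairwise compatibility conditions hold.
Pairwise compatibility: gcd(m_i, m_j) must divide a_i - a_j for every pair.
Merge one congruence at a time:
  Start: x ≡ 4 (mod 9).
  Combine with x ≡ 2 (mod 4): gcd(9, 4) = 1; 2 - 4 = -2, which IS divisible by 1, so compatible.
    Write x = 4 + 9·t and substitute into x ≡ 2 (mod 4): 9·t ≡ 2 − 4 = -2 (mod 4).
    Reduce coefficients mod 4: 1·t ≡ 2 (mod 4).
    So t ≡ 2 (mod 4).
    Then x = 4 + 9·2 = 22, valid modulo lcm(9, 4) = 36: x ≡ 22 (mod 36).
  Combine with x ≡ 5 (mod 10): gcd(36, 10) = 2, and 5 - 22 = -17 is NOT divisible by 2.
    ⇒ system is inconsistent (no integer solution).

No solution (the system is inconsistent).


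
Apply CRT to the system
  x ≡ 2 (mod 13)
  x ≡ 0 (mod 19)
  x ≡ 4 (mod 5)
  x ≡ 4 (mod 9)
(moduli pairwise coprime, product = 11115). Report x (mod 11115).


Product of moduli M = 13 · 19 · 5 · 9 = 11115.
Merge one congruence at a time:
  Start: x ≡ 2 (mod 13).
  Combine with x ≡ 0 (mod 19); new modulus lcm = 247.
    Write x = 2 + 13·t and substitute into x ≡ 0 (mod 19): 13·t ≡ 0 − 2 = -2 (mod 19).
    Reduce coefficients mod 19: 13·t ≡ 17 (mod 19).
    The inverse of 13 mod 19 is 3 (since 13·3 = 39 = 2·19 + 1), so t ≡ 3·17 = 51 ≡ 13 (mod 19).
    Then x = 2 + 13·13 = 171, valid modulo lcm(13, 19) = 247: x ≡ 171 (mod 247).
  Combine with x ≡ 4 (mod 5); new modulus lcm = 1235.
    Write x = 171 + 247·t and substitute into x ≡ 4 (mod 5): 247·t ≡ 4 − 171 = -167 (mod 5).
    Reduce coefficients mod 5: 2·t ≡ 3 (mod 5).
    The inverse of 2 mod 5 is 3 (since 2·3 = 6 = 1·5 + 1), so t ≡ 3·3 = 9 ≡ 4 (mod 5).
    Then x = 171 + 247·4 = 1159, valid modulo lcm(247, 5) = 1235: x ≡ 1159 (mod 1235).
  Combine with x ≡ 4 (mod 9); new modulus lcm = 11115.
    Write x = 1159 + 1235·t and substitute into x ≡ 4 (mod 9): 1235·t ≡ 4 − 1159 = -1155 (mod 9).
    Reduce coefficients mod 9: 2·t ≡ 6 (mod 9).
    The inverse of 2 mod 9 is 5 (since 2·5 = 10 = 1·9 + 1), so t ≡ 5·6 = 30 ≡ 3 (mod 9).
    Then x = 1159 + 1235·3 = 4864, valid modulo lcm(1235, 9) = 11115: x ≡ 4864 (mod 11115).
Verify against each original: 4864 mod 13 = 2, 4864 mod 19 = 0, 4864 mod 5 = 4, 4864 mod 9 = 4.

x ≡ 4864 (mod 11115).


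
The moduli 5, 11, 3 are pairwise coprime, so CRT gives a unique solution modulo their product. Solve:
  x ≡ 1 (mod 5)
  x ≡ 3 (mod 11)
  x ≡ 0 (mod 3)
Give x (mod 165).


Moduli 5, 11, 3 are pairwise coprime; by CRT there is a unique solution modulo M = 5 · 11 · 3 = 165.
Solve pairwise, accumulating the modulus:
  Start with x ≡ 1 (mod 5).
  Combine with x ≡ 3 (mod 11): since gcd(5, 11) = 1, we get a unique residue mod 55.
    Write x = 1 + 5·t and substitute into x ≡ 3 (mod 11): 5·t ≡ 3 − 1 = 2 (mod 11).
    The inverse of 5 mod 11 is 9 (since 5·9 = 45 = 4·11 + 1), so t ≡ 9·2 = 18 ≡ 7 (mod 11).
    Then x = 1 + 5·7 = 36, valid modulo lcm(5, 11) = 55: x ≡ 36 (mod 55).
  Combine with x ≡ 0 (mod 3): since gcd(55, 3) = 1, we get a unique residue mod 165.
    Write x = 36 + 55·t and substitute into x ≡ 0 (mod 3): 55·t ≡ 0 − 36 = -36 (mod 3).
    Reduce coefficients mod 3: 1·t ≡ 0 (mod 3).
    So t ≡ 0 (mod 3).
    Then x = 36 + 55·0 = 36, valid modulo lcm(55, 3) = 165: x ≡ 36 (mod 165).
Verify: 36 mod 5 = 1 ✓, 36 mod 11 = 3 ✓, 36 mod 3 = 0 ✓.

x ≡ 36 (mod 165).


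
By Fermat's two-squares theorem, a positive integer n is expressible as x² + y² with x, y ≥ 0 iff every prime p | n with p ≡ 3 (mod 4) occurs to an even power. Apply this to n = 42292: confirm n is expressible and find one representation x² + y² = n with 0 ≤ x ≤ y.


Step 1: Factor n = 42292 = 2^2 · 97 · 109.
Step 2: Check the mod-4 condition on each prime factor: 2 = 2 (special); 97 ≡ 1 (mod 4), exponent 1; 109 ≡ 1 (mod 4), exponent 1.
All primes ≡ 3 (mod 4) appear to even exponent (or don't appear), so by the two-squares theorem n IS expressible as a sum of two squares.
Step 3: Build a representation. Group n = k² · m with k = 2 and m = 97 · 109 = 10573 (a product of primes ≡ 1 (mod 4)); a representation of m scales to one of n via (k·x)² + (k·y)² = k²(x² + y²). Each prime p ≡ 1 (mod 4) is itself a sum of two squares; find a² by testing p − a² for a perfect square:
  97: 97 − 1² = 96, 97 − 2² = 93, 97 − 3² = 88, 97 − 4² = 81 = 9² ⇒ 97 = 4² + 9².
  109: 109 − 1² = 108, 109 − 2² = 105, 109 − 3² = 100 = 10² ⇒ 109 = 3² + 10².
  Combine using the Brahmagupta–Fibonacci identity (a² + b²)(c² + d²) = (ac − bd)² + (ad + bc)² = (ac + bd)² + (ad − bc)²:
  97 · 109 = 10573: from (4² + 9²)(3² + 10²), take (4·3 − 9·10, 4·10 + 9·3) = (12 − 90, 40 + 27) = (-78, 67); dropping signs (only squares matter) gives (78, 67); check 78² + 67² = 6084 + 4489 = 10573 ✓.
  Scale by k = 2: (2·78, 2·67) = (156, 134).
Step 4: Order so x ≤ y and verify: 134² + 156² = 17956 + 24336 = 42292 = n. ✓

n = 42292 = 134² + 156² (one valid representation with x ≤ y).


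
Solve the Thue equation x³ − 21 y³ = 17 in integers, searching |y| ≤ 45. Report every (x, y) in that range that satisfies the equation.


The equation is x³ - 21y³ = 17. For fixed y, x³ = 21·y³ + 17, so a solution requires the RHS to be a perfect cube.
Strategy: iterate y from -45 to 45, compute RHS = 21·y³ + 17, and check whether it is a (positive or negative) perfect cube.
Check small values of y:
  y = 0: RHS = 17 is not a perfect cube.
  y = 1: RHS = 38 is not a perfect cube.
  y = -1: RHS = -4 is not a perfect cube.
  y = 2: RHS = 185 is not a perfect cube.
  y = -2: RHS = -151 is not a perfect cube.
  y = 3: RHS = 584 is not a perfect cube.
  y = -3: RHS = -550 is not a perfect cube.
Continuing the search up to |y| = 45 finds no solutions either.
No (x, y) in the scanned range satisfies the equation.

No integer solutions with |y| ≤ 45.


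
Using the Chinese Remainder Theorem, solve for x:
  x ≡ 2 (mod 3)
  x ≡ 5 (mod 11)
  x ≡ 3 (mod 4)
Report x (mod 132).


Moduli 3, 11, 4 are pairwise coprime; by CRT there is a unique solution modulo M = 3 · 11 · 4 = 132.
Solve pairwise, accumulating the modulus:
  Start with x ≡ 2 (mod 3).
  Combine with x ≡ 5 (mod 11): since gcd(3, 11) = 1, we get a unique residue mod 33.
    Write x = 2 + 3·t and substitute into x ≡ 5 (mod 11): 3·t ≡ 5 − 2 = 3 (mod 11).
    The inverse of 3 mod 11 is 4 (since 3·4 = 12 = 1·11 + 1), so t ≡ 4·3 = 12 ≡ 1 (mod 11).
    Then x = 2 + 3·1 = 5, valid modulo lcm(3, 11) = 33: x ≡ 5 (mod 33).
  Combine with x ≡ 3 (mod 4): since gcd(33, 4) = 1, we get a unique residue mod 132.
    Write x = 5 + 33·t and substitute into x ≡ 3 (mod 4): 33·t ≡ 3 − 5 = -2 (mod 4).
    Reduce coefficients mod 4: 1·t ≡ 2 (mod 4).
    So t ≡ 2 (mod 4).
    Then x = 5 + 33·2 = 71, valid modulo lcm(33, 4) = 132: x ≡ 71 (mod 132).
Verify: 71 mod 3 = 2 ✓, 71 mod 11 = 5 ✓, 71 mod 4 = 3 ✓.

x ≡ 71 (mod 132).


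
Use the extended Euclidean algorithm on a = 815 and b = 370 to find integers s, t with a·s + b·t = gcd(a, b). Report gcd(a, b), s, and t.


Euclidean algorithm on (815, 370) — divide until remainder is 0:
  815 = 2 · 370 + 75
  370 = 4 · 75 + 70
  75 = 1 · 70 + 5
  70 = 14 · 5 + 0
gcd(815, 370) = 5.
Track Bezout coefficients alongside the remainders: start with r₀ = 815 = a·1 + b·0 (s = 1, t = 0) and r₁ = 370 = a·0 + b·1 (s = 0, t = 1); each new remainder r_{k+1} = r_{k-1} − q_k·r_k inherits s_{k+1} = s_{k-1} − q_k·s_k, t_{k+1} = t_{k-1} − q_k·t_k, so r_k = a·s_k + b·t_k at every step:
  q = 2: r = 75, s = 1 − 2·0 = 1, t = 0 − 2·1 = -2  (check: 815·1 + 370·(-2) = 75)
  q = 4: r = 70, s = 0 − 4·1 = -4, t = 1 − 4·(-2) = 9  (check: 815·(-4) + 370·9 = 70)
  q = 1: r = 5, s = 1 − 1·(-4) = 5, t = -2 − 1·9 = -11  (check: 815·5 + 370·(-11) = 5)
The row with r = 5 (the gcd) gives the Bezout coefficients s = 5, t = -11.
Result: 815 · (5) + 370 · (-11) = 5.

gcd(815, 370) = 5; s = 5, t = -11 (check: 815·5 + 370·(-11) = 5).


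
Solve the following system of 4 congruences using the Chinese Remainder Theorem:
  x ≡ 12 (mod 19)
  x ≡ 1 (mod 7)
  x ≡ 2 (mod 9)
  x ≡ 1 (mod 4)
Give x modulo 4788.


Product of moduli M = 19 · 7 · 9 · 4 = 4788.
Merge one congruence at a time:
  Start: x ≡ 12 (mod 19).
  Combine with x ≡ 1 (mod 7); new modulus lcm = 133.
    Write x = 12 + 19·t and substitute into x ≡ 1 (mod 7): 19·t ≡ 1 − 12 = -11 (mod 7).
    Reduce coefficients mod 7: 5·t ≡ 3 (mod 7).
    The inverse of 5 mod 7 is 3 (since 5·3 = 15 = 2·7 + 1), so t ≡ 3·3 = 9 ≡ 2 (mod 7).
    Then x = 12 + 19·2 = 50, valid modulo lcm(19, 7) = 133: x ≡ 50 (mod 133).
  Combine with x ≡ 2 (mod 9); new modulus lcm = 1197.
    Write x = 50 + 133·t and substitute into x ≡ 2 (mod 9): 133·t ≡ 2 − 50 = -48 (mod 9).
    Reduce coefficients mod 9: 7·t ≡ 6 (mod 9).
    The inverse of 7 mod 9 is 4 (since 7·4 = 28 = 3·9 + 1), so t ≡ 4·6 = 24 ≡ 6 (mod 9).
    Then x = 50 + 133·6 = 848, valid modulo lcm(133, 9) = 1197: x ≡ 848 (mod 1197).
  Combine with x ≡ 1 (mod 4); new modulus lcm = 4788.
    Write x = 848 + 1197·t and substitute into x ≡ 1 (mod 4): 1197·t ≡ 1 − 848 = -847 (mod 4).
    Reduce coefficients mod 4: 1·t ≡ 1 (mod 4).
    So t ≡ 1 (mod 4).
    Then x = 848 + 1197·1 = 2045, valid modulo lcm(1197, 4) = 4788: x ≡ 2045 (mod 4788).
Verify against each original: 2045 mod 19 = 12, 2045 mod 7 = 1, 2045 mod 9 = 2, 2045 mod 4 = 1.

x ≡ 2045 (mod 4788).


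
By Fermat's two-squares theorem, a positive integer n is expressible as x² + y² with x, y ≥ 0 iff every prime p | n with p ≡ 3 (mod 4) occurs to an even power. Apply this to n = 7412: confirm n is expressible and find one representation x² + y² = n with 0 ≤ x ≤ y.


Step 1: Factor n = 7412 = 2^2 · 17 · 109.
Step 2: Check the mod-4 condition on each prime factor: 2 = 2 (special); 17 ≡ 1 (mod 4), exponent 1; 109 ≡ 1 (mod 4), exponent 1.
All primes ≡ 3 (mod 4) appear to even exponent (or don't appear), so by the two-squares theorem n IS expressible as a sum of two squares.
Step 3: Build a representation. Group n = k² · m with k = 2 and m = 17 · 109 = 1853 (a product of primes ≡ 1 (mod 4)); a representation of m scales to one of n via (k·x)² + (k·y)² = k²(x² + y²). Each prime p ≡ 1 (mod 4) is itself a sum of two squares; find a² by testing p − a² for a perfect square:
  17: 17 − 1² = 16 = 4² ⇒ 17 = 1² + 4².
  109: 109 − 1² = 108, 109 − 2² = 105, 109 − 3² = 100 = 10² ⇒ 109 = 3² + 10².
  Combine using the Brahmagupta–Fibonacci identity (a² + b²)(c² + d²) = (ac − bd)² + (ad + bc)² = (ac + bd)² + (ad − bc)²:
  17 · 109 = 1853: from (1² + 4²)(3² + 10²), take (1·3 − 4·10, 1·10 + 4·3) = (3 − 40, 10 + 12) = (-37, 22); dropping signs (only squares matter) gives (37, 22); check 37² + 22² = 1369 + 484 = 1853 ✓.
  Scale by k = 2: (2·37, 2·22) = (74, 44).
Step 4: Order so x ≤ y and verify: 44² + 74² = 1936 + 5476 = 7412 = n. ✓

n = 7412 = 44² + 74² (one valid representation with x ≤ y).


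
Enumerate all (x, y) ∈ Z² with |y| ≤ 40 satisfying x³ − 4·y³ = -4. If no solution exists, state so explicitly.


The equation is x³ - 4y³ = -4. For fixed y, x³ = 4·y³ − 4, so a solution requires the RHS to be a perfect cube.
Strategy: iterate y from -40 to 40, compute RHS = 4·y³ − 4, and check whether it is a (positive or negative) perfect cube.
Check small values of y:
  y = 0: RHS = -4 is not a perfect cube.
  y = 1: RHS = 0 = (0)³ ⇒ x = 0 works.
  y = -1: RHS = -8 = (-2)³ ⇒ x = -2 works.
  y = 2: RHS = 28 is not a perfect cube.
  y = -2: RHS = -36 is not a perfect cube.
  y = 3: RHS = 104 is not a perfect cube.
  y = -3: RHS = -112 is not a perfect cube.
Continuing the search up to |y| = 40 finds no further solutions beyond those listed.
Collected solutions: (0, 1), (-2, -1).

Solutions (with |y| ≤ 40): (0, 1), (-2, -1).


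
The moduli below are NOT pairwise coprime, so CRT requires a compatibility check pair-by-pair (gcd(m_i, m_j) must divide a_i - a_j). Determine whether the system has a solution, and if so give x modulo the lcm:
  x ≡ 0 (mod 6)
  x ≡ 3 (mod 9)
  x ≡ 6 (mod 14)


Moduli 6, 9, 14 are not pairwise coprime, so CRT works modulo lcm(m_i) when all pairwise compatibility conditions hold.
Pairwise compatibility: gcd(m_i, m_j) must divide a_i - a_j for every pair.
Merge one congruence at a time:
  Start: x ≡ 0 (mod 6).
  Combine with x ≡ 3 (mod 9): gcd(6, 9) = 3; 3 - 0 = 3, which IS divisible by 3, so compatible.
    Write x = 0 + 6·t and substitute into x ≡ 3 (mod 9): 6·t ≡ 3 − 0 = 3 (mod 9).
    Divide the congruence (and modulus) by g = 3: 2·t ≡ 1 (mod 3).
    The inverse of 2 mod 3 is 2 (since 2·2 = 4 = 1·3 + 1), so t ≡ 2·1 = 2 ≡ 2 (mod 3).
    Then x = 0 + 6·2 = 12, valid modulo lcm(6, 9) = 18: x ≡ 12 (mod 18).
  Combine with x ≡ 6 (mod 14): gcd(18, 14) = 2; 6 - 12 = -6, which IS divisible by 2, so compatible.
    Write x = 12 + 18·t and substitute into x ≡ 6 (mod 14): 18·t ≡ 6 − 12 = -6 (mod 14).
    Divide the congruence (and modulus) by g = 2: 9·t ≡ -3 (mod 7).
    Reduce coefficients mod 7: 2·t ≡ 4 (mod 7).
    The inverse of 2 mod 7 is 4 (since 2·4 = 8 = 1·7 + 1), so t ≡ 4·4 = 16 ≡ 2 (mod 7).
    Then x = 12 + 18·2 = 48, valid modulo lcm(18, 14) = 126: x ≡ 48 (mod 126).
Verify: 48 mod 6 = 0, 48 mod 9 = 3, 48 mod 14 = 6.

x ≡ 48 (mod 126).


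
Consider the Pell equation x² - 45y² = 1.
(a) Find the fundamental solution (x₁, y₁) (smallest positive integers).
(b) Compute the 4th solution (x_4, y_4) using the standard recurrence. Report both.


Step 1: Find the fundamental solution (x₁, y₁) of x² - 45y² = 1.
  Expand √45 as a continued fraction. a₀ = ⌊√45⌋ = 6; iterate m_{k+1} = d_k·a_k − m_k, d_{k+1} = (45 − m_{k+1}²)/d_k, a_{k+1} = ⌊(a₀ + m_{k+1})/d_{k+1}⌋ (starting m₀ = 0, d₀ = 1), with convergents p_k = a_k·p_{k-1} + p_{k-2}, q_k = a_k·q_{k-1} + q_{k-2} (p₋₁ = 1, q₋₁ = 0):
  k = 0: a₀ = 6; p₀/q₀ = 6/1; p₀² − 45·q₀² = 36 − 45 = -9.
  k = 1: m = 6, d = 9, a = ⌊(6 + 6)/9⌋ = 1; p/q = (1·6 + 1)/(1·1 + 0) = 7/1; p² − 45·q² = 49 − 45 = 4.
  k = 2: m = 3, d = 4, a = ⌊(6 + 3)/4⌋ = 2; p/q = (2·7 + 6)/(2·1 + 1) = 20/3; p² − 45·q² = 400 − 405 = -5.
  k = 3: m = 5, d = 5, a = ⌊(6 + 5)/5⌋ = 2; p/q = (2·20 + 7)/(2·3 + 1) = 47/7; p² − 45·q² = 2209 − 2205 = 4.
  k = 4: m = 5, d = 4, a = ⌊(6 + 5)/4⌋ = 2; p/q = (2·47 + 20)/(2·7 + 3) = 114/17; p² − 45·q² = 12996 − 13005 = -9.
  k = 5: m = 3, d = 9, a = ⌊(6 + 3)/9⌋ = 1; p/q = (1·114 + 47)/(1·17 + 7) = 161/24; p² − 45·q² = 25921 − 25920 = 1.
  The first convergent with p² − 45·q² = 1 gives the fundamental solution (x₁, y₁) = (161, 24).
Step 2: Apply the recurrence (x_{n+1}, y_{n+1}) = (x₁x_n + 45y₁y_n, x₁y_n + y₁x_n) repeatedly.
  From (x_1, y_1) = (161, 24): x_2 = 161·161 + 45·24·24 = 51841; y_2 = 161·24 + 24·161 = 7728.
  From (x_2, y_2) = (51841, 7728): x_3 = 161·51841 + 45·24·7728 = 16692641; y_3 = 161·7728 + 24·51841 = 2488392.
  From (x_3, y_3) = (16692641, 2488392): x_4 = 161·16692641 + 45·24·2488392 = 5374978561; y_4 = 161·2488392 + 24·16692641 = 801254496.
Step 3: Verify x_4² - 45·y_4² = 28890394531209630721 - 28890394531209630720 = 1 (should be 1). ✓

(x_1, y_1) = (161, 24); (x_4, y_4) = (5374978561, 801254496).
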